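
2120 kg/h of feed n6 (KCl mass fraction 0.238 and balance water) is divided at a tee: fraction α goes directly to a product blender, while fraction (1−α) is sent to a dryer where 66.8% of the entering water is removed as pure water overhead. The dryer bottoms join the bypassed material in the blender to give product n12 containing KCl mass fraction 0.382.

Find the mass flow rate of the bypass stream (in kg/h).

All 2120×0.238 = 504.56 kg/h of KCl reaches n12, so n12 = 504.56/0.382 = 1320.8 kg/h and vapour = 799.16 kg/h.
The evaporator receives (1−α)·2120 of feed at 0.762 water and removes 0.668 of that water:
0.668×0.762×(1−α)×2120 = 799.16
(1−α) = 799.16/1079.1 = 0.7406;  α = 0.2594.
Bypass flow = 0.2594×2120 = 549.99 kg/h.

550 kg/h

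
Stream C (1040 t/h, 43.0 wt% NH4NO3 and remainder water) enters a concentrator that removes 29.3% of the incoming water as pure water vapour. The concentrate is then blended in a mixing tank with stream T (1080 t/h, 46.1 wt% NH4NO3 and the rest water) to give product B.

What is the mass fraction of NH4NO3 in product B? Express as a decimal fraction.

Vapour removed = 0.293×0.570×1040 = 173.69 t/h; concentrate = 866.31 t/h.
NH4NO3 reaching the mixer = 447.2 (from concentrate) + 1080×0.461 = 945.08 t/h.
Product flow = 866.31 + 1080 = 1946.3 t/h; NH4NO3 fraction = 0.486.

0.486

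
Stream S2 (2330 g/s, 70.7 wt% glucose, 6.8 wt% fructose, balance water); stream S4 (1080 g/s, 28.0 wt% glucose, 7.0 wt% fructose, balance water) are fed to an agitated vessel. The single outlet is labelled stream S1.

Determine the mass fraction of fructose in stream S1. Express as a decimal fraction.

Total flow out = 2330 + 1080 = 3410 g/s.
fructose in = 2330×0.068 + 1080×0.070 = 234.04 g/s.
fructose mass fraction in S1 = 234.04/3410 = 0.069.

0.069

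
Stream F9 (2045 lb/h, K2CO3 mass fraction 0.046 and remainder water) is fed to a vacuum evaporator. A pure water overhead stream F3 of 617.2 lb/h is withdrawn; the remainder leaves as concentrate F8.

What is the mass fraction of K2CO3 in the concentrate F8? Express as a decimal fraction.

0.066

K2CO3 is not removed: 2045×0.046 = 94.07 lb/h of K2CO3 enters F8.
Concentrate = 2045 − 617.2 = 1427.8 lb/h.
Mass fraction = 94.07/1427.8 = 0.066.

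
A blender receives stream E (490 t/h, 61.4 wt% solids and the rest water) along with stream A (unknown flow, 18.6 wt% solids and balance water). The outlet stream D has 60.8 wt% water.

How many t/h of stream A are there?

528.1 t/h

Let A be the unknown flow. Total out = 490 + A.
water balance: 189.14 + 0.814·A = 0.608·(490 + A)
(0.814 − 0.608)·A = 0.608×490 − 189.14 = 108.78
A = 108.78 / 0.206 = 528.06 t/h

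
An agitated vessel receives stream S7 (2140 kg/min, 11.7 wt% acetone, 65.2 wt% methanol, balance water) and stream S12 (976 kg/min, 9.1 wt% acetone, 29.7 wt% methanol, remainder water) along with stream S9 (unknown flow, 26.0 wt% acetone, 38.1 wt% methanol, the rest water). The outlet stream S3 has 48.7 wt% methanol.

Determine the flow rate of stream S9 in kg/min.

1582 kg/min

Let S9 be the unknown flow. Total out = 3116 + S9.
methanol balance: 1685.2 + 0.381·S9 = 0.487·(3116 + S9)
(0.381 − 0.487)·S9 = 0.487×3116 − 1685.2 = -167.66
S9 = -167.66 / -0.106 = 1581.7 kg/min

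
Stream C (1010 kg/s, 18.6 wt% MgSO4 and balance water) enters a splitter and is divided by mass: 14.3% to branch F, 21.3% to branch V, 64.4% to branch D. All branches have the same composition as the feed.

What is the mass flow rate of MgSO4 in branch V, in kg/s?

40.01 kg/s

Branch V total = 0.213×1010 = 215.13 kg/s.
MgSO4 in V = 0.186×215.13 = 40.014 kg/s.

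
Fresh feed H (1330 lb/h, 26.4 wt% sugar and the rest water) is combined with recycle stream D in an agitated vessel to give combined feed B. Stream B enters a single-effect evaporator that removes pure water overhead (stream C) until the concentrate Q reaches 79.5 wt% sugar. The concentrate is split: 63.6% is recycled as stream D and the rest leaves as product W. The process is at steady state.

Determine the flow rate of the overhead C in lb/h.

Overall sugar balance (none leaves overhead): sugar in fresh feed = sugar in product, i.e. 1330×0.264 = (1−0.636)·Q·0.795.
Q = 351.12/(0.795×0.364) = 1213.4 lb/h.
Recycle D = 0.636×1213.4 = 771.69 lb/h.
Combined feed B = 1330 + 771.69 = 2101.7 lb/h.
Overhead C = B − Q = 2101.7 − 1213.4 = 888.34 lb/h.

888.3 lb/h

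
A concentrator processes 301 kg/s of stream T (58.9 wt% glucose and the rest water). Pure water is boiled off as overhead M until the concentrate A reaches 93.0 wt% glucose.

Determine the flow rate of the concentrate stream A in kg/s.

glucose is conserved: 301×0.589 = 177.29 kg/s all reports to the concentrate.
Concentrate = 177.29/(target fraction) = 190.63 kg/s.

190.6 kg/s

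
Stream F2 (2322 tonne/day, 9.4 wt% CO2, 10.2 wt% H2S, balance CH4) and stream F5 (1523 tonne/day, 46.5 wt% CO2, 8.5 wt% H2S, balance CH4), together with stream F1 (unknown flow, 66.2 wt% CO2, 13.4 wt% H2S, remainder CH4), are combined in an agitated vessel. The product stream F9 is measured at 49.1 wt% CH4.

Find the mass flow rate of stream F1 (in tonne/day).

2315 tonne/day

Let F1 be the unknown flow. Total out = 3845 + F1.
CH4 balance: 2552.2 + 0.204·F1 = 0.491·(3845 + F1)
(0.204 − 0.491)·F1 = 0.491×3845 − 2552.2 = -664.34
F1 = -664.34 / -0.287 = 2314.8 tonne/day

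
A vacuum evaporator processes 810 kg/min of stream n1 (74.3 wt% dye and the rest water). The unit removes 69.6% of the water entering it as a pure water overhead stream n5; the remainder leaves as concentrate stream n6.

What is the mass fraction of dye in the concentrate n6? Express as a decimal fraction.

0.905

dye is not removed: 810×0.743 = 601.83 kg/min of dye enters n6.
water entering = 810×0.257 = 208.17 kg/min; overhead removed = 0.696×208.17 = 144.89 kg/min.
Concentrate = 810 − 144.89 = 665.11 kg/min.
Mass fraction = 601.83/665.11 = 0.905.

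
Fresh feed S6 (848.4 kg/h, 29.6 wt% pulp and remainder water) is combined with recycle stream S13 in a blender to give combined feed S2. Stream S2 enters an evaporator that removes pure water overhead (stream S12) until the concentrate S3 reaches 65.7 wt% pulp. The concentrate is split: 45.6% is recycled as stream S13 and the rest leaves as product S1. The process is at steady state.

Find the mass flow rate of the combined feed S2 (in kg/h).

Overall pulp balance (none leaves overhead): pulp in fresh feed = pulp in product, i.e. 848.4×0.296 = (1−0.456)·S3·0.657.
S3 = 251.13/(0.657×0.544) = 702.63 kg/h.
Recycle S13 = 0.456×702.63 = 320.4 kg/h.
Combined feed S2 = 848.4 + 320.4 = 1168.8 kg/h.

1169 kg/h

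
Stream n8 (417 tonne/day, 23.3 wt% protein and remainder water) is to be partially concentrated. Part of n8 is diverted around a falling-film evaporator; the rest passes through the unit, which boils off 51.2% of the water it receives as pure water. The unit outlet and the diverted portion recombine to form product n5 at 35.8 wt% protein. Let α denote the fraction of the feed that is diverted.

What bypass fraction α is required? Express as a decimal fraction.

All 417×0.233 = 97.161 tonne/day of protein reaches n5, so n5 = 97.161/0.358 = 271.4 tonne/day and vapour = 145.6 tonne/day.
The evaporator receives (1−α)·417 of feed at 0.767 water and removes 0.512 of that water:
0.512×0.767×(1−α)×417 = 145.6
(1−α) = 145.6/163.76 = 0.8891;  α = 0.1109.

0.111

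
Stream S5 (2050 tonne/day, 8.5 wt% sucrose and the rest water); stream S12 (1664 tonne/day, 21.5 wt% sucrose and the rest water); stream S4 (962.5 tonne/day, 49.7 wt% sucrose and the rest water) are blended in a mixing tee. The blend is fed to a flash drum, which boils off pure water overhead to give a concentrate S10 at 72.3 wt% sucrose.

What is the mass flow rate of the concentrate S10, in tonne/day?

1397 tonne/day

sucrose entering = 2050×0.085 + 1664×0.215 + 962.5×0.497 = 1010.4 tonne/day.
All sucrose reports to S10, so S10 = 1010.4/0.723 = 1397.5 tonne/day.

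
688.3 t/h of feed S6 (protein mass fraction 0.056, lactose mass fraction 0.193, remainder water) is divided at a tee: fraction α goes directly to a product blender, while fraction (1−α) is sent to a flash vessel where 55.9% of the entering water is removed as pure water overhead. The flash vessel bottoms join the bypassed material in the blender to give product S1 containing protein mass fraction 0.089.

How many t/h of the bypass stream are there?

80.38 t/h

All 688.3×0.056 = 38.545 t/h of protein reaches S1, so S1 = 38.545/0.089 = 433.09 t/h and vapour = 255.21 t/h.
The evaporator receives (1−α)·688.3 of feed at 0.751 water and removes 0.559 of that water:
0.559×0.751×(1−α)×688.3 = 255.21
(1−α) = 255.21/288.95 = 0.8832;  α = 0.1168.
Bypass flow = 0.1168×688.3 = 80.375 t/h.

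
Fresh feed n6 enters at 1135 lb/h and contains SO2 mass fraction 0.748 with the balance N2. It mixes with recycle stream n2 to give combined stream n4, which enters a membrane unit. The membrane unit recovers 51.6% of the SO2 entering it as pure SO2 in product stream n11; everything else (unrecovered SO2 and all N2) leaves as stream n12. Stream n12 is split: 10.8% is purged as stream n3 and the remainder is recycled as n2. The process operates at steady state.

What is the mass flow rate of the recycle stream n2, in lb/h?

3007 lb/h

N2 enters only via n6 and leaves only via the purge: 1135×0.252 = 0.108×(N2 in n12), and the membrane unit passes all N2, so N2 in n4 = N2 in n12 = 2648.3 lb/h.
SO2 in n4: m_A = 1135×0.748 + (1−0.108)·(1−0.516)·m_A, so m_A = 848.98/0.5683 = 1494 lb/h.
n12 = (1−0.516)×1494 + 2648.3 = 3371.4 lb/h.
Recycle n2 = (1−0.108)×3371.4 = 3007.3 lb/h.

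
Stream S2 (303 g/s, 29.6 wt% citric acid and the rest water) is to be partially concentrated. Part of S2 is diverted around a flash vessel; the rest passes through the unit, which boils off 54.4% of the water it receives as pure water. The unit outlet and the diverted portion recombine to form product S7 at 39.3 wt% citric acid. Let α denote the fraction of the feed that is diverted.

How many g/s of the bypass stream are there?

107.7 g/s

All 303×0.296 = 89.688 g/s of citric acid reaches S7, so S7 = 89.688/0.393 = 228.21 g/s and vapour = 74.786 g/s.
The evaporator receives (1−α)·303 of feed at 0.704 water and removes 0.544 of that water:
0.544×0.704×(1−α)×303 = 74.786
(1−α) = 74.786/116.04 = 0.6445;  α = 0.3555.
Bypass flow = 0.3555×303 = 107.72 g/s.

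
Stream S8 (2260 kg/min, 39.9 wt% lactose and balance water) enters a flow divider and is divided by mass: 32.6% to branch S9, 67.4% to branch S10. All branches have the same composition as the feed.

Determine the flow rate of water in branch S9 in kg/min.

Branch S9 total = 0.326×2260 = 736.76 kg/min.
water in S9 = 0.601×736.76 = 442.79 kg/min.

442.8 kg/min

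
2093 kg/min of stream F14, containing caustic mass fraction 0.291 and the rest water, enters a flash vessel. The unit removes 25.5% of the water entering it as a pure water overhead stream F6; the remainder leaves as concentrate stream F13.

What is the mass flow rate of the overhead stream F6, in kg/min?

water entering = 2093×0.709 = 1483.9 kg/min; overhead removed = 0.255×1483.9 = 378.4 kg/min.

378.4 kg/min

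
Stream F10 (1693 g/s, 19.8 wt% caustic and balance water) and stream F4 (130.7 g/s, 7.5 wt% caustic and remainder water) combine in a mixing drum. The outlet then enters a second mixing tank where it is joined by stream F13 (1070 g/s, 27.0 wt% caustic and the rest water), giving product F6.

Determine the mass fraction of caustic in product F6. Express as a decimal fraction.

Overall, product flow = 2893.7 g/s.
caustic in = 1693×0.198 + 130.7×0.075 + 1070×0.270 = 633.92 g/s.
caustic fraction in F6 = 0.219.

0.219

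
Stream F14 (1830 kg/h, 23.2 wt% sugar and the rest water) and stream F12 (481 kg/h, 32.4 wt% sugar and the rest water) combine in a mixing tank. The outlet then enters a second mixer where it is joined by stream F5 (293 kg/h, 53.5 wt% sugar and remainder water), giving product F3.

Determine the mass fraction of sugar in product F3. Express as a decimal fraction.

0.2831

Overall, product flow = 2604 kg/h.
sugar in = 1830×0.232 + 481×0.324 + 293×0.535 = 737.16 kg/h.
sugar fraction in F3 = 0.2831.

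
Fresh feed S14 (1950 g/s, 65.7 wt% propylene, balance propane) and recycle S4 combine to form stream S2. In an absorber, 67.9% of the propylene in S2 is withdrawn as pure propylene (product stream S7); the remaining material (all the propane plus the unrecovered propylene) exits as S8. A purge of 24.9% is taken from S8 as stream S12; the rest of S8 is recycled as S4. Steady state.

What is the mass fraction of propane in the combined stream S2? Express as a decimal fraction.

propane enters only via S14 and leaves only via the purge: 1950×0.343 = 0.249×(propane in S8), and the absorber passes all propane, so propane in S2 = propane in S8 = 2686.1 g/s.
propylene in S2: m_A = 1950×0.657 + (1−0.249)·(1−0.679)·m_A, so m_A = 1281.2/0.7589 = 1688.1 g/s.
S2 = 1688.1 + 2686.1 = 4374.2 g/s.
propane fraction in S2 = 2686.1/4374.2 = 0.614.

0.614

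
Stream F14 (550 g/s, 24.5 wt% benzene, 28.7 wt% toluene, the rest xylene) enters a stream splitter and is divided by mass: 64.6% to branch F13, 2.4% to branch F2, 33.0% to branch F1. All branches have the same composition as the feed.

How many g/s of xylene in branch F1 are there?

84.94 g/s

Branch F1 total = 0.330×550 = 181.5 g/s.
xylene in F1 = 0.468×181.5 = 84.942 g/s.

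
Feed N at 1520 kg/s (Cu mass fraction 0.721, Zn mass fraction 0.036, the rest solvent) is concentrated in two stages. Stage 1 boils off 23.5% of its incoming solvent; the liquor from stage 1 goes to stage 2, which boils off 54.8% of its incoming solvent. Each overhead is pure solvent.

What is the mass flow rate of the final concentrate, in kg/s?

solvent in feed = 1520×0.243 = 369.36 kg/s.
After stage 1: solvent left = (1−0.235)×369.36 = 282.56; stream total = 1433.2 kg/s.
After stage 2: solvent left = (1−0.548)×282.56 = 127.72; final concentrate = 1278.4 kg/s.

1278 kg/s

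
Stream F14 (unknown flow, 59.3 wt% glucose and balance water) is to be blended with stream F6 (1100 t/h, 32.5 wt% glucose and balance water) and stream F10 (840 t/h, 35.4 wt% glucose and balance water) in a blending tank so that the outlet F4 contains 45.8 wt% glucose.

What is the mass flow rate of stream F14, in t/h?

Let F14 be the unknown flow. Total out = 1940 + F14.
glucose balance: 654.86 + 0.593·F14 = 0.458·(1940 + F14)
(0.593 − 0.458)·F14 = 0.458×1940 − 654.86 = 233.66
F14 = 233.66 / 0.135 = 1730.8 t/h

1731 t/h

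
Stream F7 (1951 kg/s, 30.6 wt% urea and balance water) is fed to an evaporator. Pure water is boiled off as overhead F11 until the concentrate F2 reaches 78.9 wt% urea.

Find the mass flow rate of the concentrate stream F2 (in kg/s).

756.7 kg/s

urea is conserved: 1951×0.306 = 597.01 kg/s all reports to the concentrate.
Concentrate = 597.01/(target fraction) = 756.66 kg/s.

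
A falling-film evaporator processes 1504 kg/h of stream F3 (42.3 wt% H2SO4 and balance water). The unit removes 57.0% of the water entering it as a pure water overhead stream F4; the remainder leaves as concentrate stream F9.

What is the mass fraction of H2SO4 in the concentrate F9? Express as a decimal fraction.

0.630

H2SO4 is not removed: 1504×0.423 = 636.19 kg/h of H2SO4 enters F9.
water entering = 1504×0.577 = 867.81 kg/h; overhead removed = 0.570×867.81 = 494.65 kg/h.
Concentrate = 1504 − 494.65 = 1009.3 kg/h.
Mass fraction = 636.19/1009.3 = 0.630.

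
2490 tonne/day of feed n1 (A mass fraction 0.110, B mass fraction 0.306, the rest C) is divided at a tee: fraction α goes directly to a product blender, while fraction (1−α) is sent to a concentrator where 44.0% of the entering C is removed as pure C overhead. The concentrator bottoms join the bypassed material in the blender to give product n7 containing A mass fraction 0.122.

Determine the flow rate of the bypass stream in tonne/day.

1537 tonne/day

All 2490×0.110 = 273.9 tonne/day of A reaches n7, so n7 = 273.9/0.122 = 2245.1 tonne/day and vapour = 244.92 tonne/day.
The evaporator receives (1−α)·2490 of feed at 0.584 C and removes 0.440 of that C:
0.440×0.584×(1−α)×2490 = 244.92
(1−α) = 244.92/639.83 = 0.3828;  α = 0.6172.
Bypass flow = 0.6172×2490 = 1536.9 tonne/day.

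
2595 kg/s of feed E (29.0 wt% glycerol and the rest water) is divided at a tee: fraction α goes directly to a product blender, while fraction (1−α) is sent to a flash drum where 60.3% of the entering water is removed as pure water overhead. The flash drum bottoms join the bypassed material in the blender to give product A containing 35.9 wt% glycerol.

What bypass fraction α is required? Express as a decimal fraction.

0.551

All 2595×0.290 = 752.55 kg/s of glycerol reaches A, so A = 752.55/0.359 = 2096.2 kg/s and vapour = 498.76 kg/s.
The evaporator receives (1−α)·2595 of feed at 0.710 water and removes 0.603 of that water:
0.603×0.710×(1−α)×2595 = 498.76
(1−α) = 498.76/1111 = 0.4489;  α = 0.5511.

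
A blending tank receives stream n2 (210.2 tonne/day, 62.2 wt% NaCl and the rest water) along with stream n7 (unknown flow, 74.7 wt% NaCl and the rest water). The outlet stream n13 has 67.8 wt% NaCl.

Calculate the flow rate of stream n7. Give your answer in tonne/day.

170.6 tonne/day

Let n7 be the unknown flow. Total out = 210.2 + n7.
NaCl balance: 130.74 + 0.747·n7 = 0.678·(210.2 + n7)
(0.747 − 0.678)·n7 = 0.678×210.2 − 130.74 = 11.771
n7 = 11.771 / 0.069 = 170.6 tonne/day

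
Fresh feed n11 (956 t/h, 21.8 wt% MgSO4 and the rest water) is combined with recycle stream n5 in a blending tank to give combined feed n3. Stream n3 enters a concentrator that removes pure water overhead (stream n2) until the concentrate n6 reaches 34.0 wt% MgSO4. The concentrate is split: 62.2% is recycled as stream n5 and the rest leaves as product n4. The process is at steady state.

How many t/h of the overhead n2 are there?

343 t/h

Overall MgSO4 balance (none leaves overhead): MgSO4 in fresh feed = MgSO4 in product, i.e. 956×0.218 = (1−0.622)·n6·0.340.
n6 = 208.41/(0.340×0.378) = 1621.6 t/h.
Recycle n5 = 0.622×1621.6 = 1008.6 t/h.
Combined feed n3 = 956 + 1008.6 = 1964.6 t/h.
Overhead n2 = n3 − n6 = 1964.6 − 1621.6 = 343.04 t/h.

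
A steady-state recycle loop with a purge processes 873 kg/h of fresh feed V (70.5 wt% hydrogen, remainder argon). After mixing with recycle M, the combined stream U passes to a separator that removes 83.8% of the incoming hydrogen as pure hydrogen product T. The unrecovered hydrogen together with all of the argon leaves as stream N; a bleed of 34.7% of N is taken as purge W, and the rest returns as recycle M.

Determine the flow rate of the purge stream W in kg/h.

argon enters only via V and leaves only via the purge: 873×0.295 = 0.347×(argon in N), and the separator passes all argon, so argon in U = argon in N = 742.18 kg/h.
hydrogen in U: m_A = 873×0.705 + (1−0.347)·(1−0.838)·m_A, so m_A = 615.46/0.8942 = 688.27 kg/h.
N = (1−0.838)×688.27 + 742.18 = 853.68 kg/h.
Purge W = 0.347×853.68 = 296.23 kg/h.

296.2 kg/h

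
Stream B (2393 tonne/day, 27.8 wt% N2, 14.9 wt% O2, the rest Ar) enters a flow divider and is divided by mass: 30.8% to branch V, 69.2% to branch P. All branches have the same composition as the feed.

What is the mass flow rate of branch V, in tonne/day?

Branch V flow = 0.308×2393 = 737.04 tonne/day.

737 tonne/day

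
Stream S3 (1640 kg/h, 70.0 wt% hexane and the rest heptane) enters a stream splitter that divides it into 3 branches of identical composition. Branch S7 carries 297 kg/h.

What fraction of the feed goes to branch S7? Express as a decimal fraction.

0.181

Fraction to S7 = 297/1640 = 0.1811.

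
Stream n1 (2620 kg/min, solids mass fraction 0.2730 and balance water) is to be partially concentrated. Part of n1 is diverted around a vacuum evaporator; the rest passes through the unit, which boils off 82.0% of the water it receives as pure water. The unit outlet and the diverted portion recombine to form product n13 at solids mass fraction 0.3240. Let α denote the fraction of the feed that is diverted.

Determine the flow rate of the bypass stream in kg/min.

All 2620×0.273 = 715.26 kg/min of solids reaches n13, so n13 = 715.26/0.324 = 2207.6 kg/min and vapour = 412.41 kg/min.
The evaporator receives (1−α)·2620 of feed at 0.727 water and removes 0.820 of that water:
0.820×0.727×(1−α)×2620 = 412.41
(1−α) = 412.41/1561.9 = 0.2640;  α = 0.7360.
Bypass flow = 0.7360×2620 = 1928.2 kg/min.

1928 kg/min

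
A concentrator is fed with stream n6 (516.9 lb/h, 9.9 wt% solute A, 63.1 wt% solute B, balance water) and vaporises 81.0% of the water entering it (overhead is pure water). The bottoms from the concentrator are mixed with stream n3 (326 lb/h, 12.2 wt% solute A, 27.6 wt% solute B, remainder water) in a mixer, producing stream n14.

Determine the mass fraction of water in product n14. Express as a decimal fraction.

Vapour removed = 0.810×0.270×516.9 = 113.05 lb/h; concentrate = 403.85 lb/h.
water reaching the mixer = 26.517 (from concentrate) + 326×0.602 = 222.77 lb/h.
Product flow = 403.85 + 326 = 729.85 lb/h; water fraction = 0.305.

0.305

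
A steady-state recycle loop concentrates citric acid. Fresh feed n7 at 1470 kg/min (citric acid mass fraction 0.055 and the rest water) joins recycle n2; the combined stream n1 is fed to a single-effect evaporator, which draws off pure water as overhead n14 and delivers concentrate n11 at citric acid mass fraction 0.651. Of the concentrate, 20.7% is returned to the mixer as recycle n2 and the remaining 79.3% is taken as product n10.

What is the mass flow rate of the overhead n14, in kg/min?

1346 kg/min

Overall citric acid balance (none leaves overhead): citric acid in fresh feed = citric acid in product, i.e. 1470×0.055 = (1−0.207)·n11·0.651.
n11 = 80.85/(0.651×0.793) = 156.61 kg/min.
Recycle n2 = 0.207×156.61 = 32.419 kg/min.
Combined feed n1 = 1470 + 32.419 = 1502.4 kg/min.
Overhead n14 = n1 − n11 = 1502.4 − 156.61 = 1345.8 kg/min.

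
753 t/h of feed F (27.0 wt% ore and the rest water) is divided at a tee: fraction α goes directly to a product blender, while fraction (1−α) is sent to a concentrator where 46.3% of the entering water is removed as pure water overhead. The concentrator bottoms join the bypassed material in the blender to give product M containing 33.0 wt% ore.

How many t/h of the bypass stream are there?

All 753×0.270 = 203.31 t/h of ore reaches M, so M = 203.31/0.330 = 616.09 t/h and vapour = 136.91 t/h.
The evaporator receives (1−α)·753 of feed at 0.730 water and removes 0.463 of that water:
0.463×0.730×(1−α)×753 = 136.91
(1−α) = 136.91/254.51 = 0.5379;  α = 0.4621.
Bypass flow = 0.4621×753 = 347.93 t/h.

347.9 t/h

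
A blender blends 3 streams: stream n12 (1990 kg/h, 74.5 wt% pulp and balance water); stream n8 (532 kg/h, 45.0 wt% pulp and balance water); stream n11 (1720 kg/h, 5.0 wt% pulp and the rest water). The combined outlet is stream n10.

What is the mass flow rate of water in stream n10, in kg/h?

2434 kg/h

water out = water in = 1990×0.255 + 532×0.550 + 1720×0.950 = 2434.1 kg/h.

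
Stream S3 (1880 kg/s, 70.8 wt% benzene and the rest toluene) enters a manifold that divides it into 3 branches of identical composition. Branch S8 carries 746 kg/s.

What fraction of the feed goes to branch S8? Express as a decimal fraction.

Fraction to S8 = 746/1880 = 0.3968.

0.397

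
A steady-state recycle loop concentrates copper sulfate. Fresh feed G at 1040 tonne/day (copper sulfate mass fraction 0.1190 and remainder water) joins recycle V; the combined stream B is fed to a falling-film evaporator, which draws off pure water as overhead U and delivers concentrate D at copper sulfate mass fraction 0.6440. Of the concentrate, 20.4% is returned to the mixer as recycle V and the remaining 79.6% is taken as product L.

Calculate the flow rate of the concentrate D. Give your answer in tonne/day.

241.4 tonne/day

Overall copper sulfate balance (none leaves overhead): copper sulfate in fresh feed = copper sulfate in product, i.e. 1040×0.119 = (1−0.204)·D·0.644.
D = 123.76/(0.644×0.796) = 241.42 tonne/day.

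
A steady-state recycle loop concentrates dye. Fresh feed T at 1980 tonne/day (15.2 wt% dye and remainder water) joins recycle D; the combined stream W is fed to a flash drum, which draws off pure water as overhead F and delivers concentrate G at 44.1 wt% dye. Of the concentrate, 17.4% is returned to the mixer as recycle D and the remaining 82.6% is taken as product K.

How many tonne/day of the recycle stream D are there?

Overall dye balance (none leaves overhead): dye in fresh feed = dye in product, i.e. 1980×0.152 = (1−0.174)·G·0.441.
G = 300.96/(0.441×0.826) = 826.21 tonne/day.
Recycle D = 0.174×826.21 = 143.76 tonne/day.

143.8 tonne/day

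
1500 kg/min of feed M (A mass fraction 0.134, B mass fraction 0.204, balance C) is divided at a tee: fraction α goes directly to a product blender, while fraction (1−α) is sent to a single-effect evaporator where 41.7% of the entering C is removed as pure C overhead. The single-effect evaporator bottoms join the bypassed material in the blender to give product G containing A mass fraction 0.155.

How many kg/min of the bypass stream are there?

All 1500×0.134 = 201 kg/min of A reaches G, so G = 201/0.155 = 1296.8 kg/min and vapour = 203.23 kg/min.
The evaporator receives (1−α)·1500 of feed at 0.662 C and removes 0.417 of that C:
0.417×0.662×(1−α)×1500 = 203.23
(1−α) = 203.23/414.08 = 0.4908;  α = 0.5092.
Bypass flow = 0.5092×1500 = 763.82 kg/min.

763.8 kg/min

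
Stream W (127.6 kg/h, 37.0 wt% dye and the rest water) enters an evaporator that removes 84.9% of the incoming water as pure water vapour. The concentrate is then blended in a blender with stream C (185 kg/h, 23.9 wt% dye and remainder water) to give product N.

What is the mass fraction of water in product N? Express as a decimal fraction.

Vapour removed = 0.849×0.630×127.6 = 68.249 kg/h; concentrate = 59.351 kg/h.
water reaching the mixer = 12.139 (from concentrate) + 185×0.761 = 152.92 kg/h.
Product flow = 59.351 + 185 = 244.35 kg/h; water fraction = 0.6258.

0.6258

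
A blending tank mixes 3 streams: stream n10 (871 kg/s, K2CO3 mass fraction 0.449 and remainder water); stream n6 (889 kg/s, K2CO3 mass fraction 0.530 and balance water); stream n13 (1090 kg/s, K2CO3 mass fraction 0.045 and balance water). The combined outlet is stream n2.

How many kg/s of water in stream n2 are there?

water out = water in = 871×0.551 + 889×0.470 + 1090×0.955 = 1938.7 kg/s.

1939 kg/s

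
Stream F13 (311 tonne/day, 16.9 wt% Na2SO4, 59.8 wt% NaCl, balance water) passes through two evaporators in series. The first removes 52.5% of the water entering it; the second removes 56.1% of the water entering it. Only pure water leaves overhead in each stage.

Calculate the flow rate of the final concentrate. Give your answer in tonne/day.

water in feed = 311×0.233 = 72.463 tonne/day.
After stage 1: water left = (1−0.525)×72.463 = 34.42; stream total = 272.96 tonne/day.
After stage 2: water left = (1−0.561)×34.42 = 15.11; final concentrate = 253.65 tonne/day.

253.6 tonne/day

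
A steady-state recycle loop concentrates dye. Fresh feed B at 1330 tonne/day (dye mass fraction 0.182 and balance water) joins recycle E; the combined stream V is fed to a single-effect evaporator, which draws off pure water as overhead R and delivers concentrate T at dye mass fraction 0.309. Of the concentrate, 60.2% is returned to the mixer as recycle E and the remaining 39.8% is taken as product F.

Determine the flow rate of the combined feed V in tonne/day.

2515 tonne/day

Overall dye balance (none leaves overhead): dye in fresh feed = dye in product, i.e. 1330×0.182 = (1−0.602)·T·0.309.
T = 242.06/(0.309×0.398) = 1968.3 tonne/day.
Recycle E = 0.602×1968.3 = 1184.9 tonne/day.
Combined feed V = 1330 + 1184.9 = 2514.9 tonne/day.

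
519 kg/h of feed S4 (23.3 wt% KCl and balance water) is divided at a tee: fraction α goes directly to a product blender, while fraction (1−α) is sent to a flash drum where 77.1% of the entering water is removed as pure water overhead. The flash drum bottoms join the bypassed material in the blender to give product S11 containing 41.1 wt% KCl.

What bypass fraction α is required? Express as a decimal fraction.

All 519×0.233 = 120.93 kg/h of KCl reaches S11, so S11 = 120.93/0.411 = 294.23 kg/h and vapour = 224.77 kg/h.
The evaporator receives (1−α)·519 of feed at 0.767 water and removes 0.771 of that water:
0.771×0.767×(1−α)×519 = 224.77
(1−α) = 224.77/306.91 = 0.7324;  α = 0.2676.

0.268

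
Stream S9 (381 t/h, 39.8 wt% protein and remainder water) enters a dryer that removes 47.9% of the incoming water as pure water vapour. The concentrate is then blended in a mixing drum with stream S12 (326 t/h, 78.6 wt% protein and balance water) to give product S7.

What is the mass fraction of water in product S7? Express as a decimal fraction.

Vapour removed = 0.479×0.602×381 = 109.86 t/h; concentrate = 271.14 t/h.
water reaching the mixer = 119.5 (from concentrate) + 326×0.214 = 189.26 t/h.
Product flow = 271.14 + 326 = 597.14 t/h; water fraction = 0.317.

0.317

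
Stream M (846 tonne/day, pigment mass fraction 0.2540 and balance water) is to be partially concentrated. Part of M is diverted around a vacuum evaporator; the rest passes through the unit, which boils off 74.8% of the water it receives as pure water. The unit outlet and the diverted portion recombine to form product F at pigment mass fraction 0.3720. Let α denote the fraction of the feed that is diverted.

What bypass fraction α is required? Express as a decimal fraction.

0.432

All 846×0.254 = 214.88 tonne/day of pigment reaches F, so F = 214.88/0.372 = 577.65 tonne/day and vapour = 268.35 tonne/day.
The evaporator receives (1−α)·846 of feed at 0.746 water and removes 0.748 of that water:
0.748×0.746×(1−α)×846 = 268.35
(1−α) = 268.35/472.07 = 0.5685;  α = 0.4315.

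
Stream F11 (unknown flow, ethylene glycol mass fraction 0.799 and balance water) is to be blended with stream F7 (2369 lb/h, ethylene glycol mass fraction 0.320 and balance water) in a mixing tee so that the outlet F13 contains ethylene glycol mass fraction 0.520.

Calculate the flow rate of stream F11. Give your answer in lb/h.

1698 lb/h

Let F11 be the unknown flow. Total out = 2369 + F11.
ethylene glycol balance: 758.08 + 0.799·F11 = 0.520·(2369 + F11)
(0.799 − 0.520)·F11 = 0.520×2369 − 758.08 = 473.8
F11 = 473.8 / 0.279 = 1698.2 lb/h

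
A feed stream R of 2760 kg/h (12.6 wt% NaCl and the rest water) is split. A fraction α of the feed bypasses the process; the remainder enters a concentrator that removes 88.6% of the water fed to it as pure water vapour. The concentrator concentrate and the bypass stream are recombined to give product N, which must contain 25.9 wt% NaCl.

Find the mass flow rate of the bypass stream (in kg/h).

929.7 kg/h

All 2760×0.126 = 347.76 kg/h of NaCl reaches N, so N = 347.76/0.259 = 1342.7 kg/h and vapour = 1417.3 kg/h.
The evaporator receives (1−α)·2760 of feed at 0.874 water and removes 0.886 of that water:
0.886×0.874×(1−α)×2760 = 1417.3
(1−α) = 1417.3/2137.2 = 0.6631;  α = 0.3369.
Bypass flow = 0.3369×2760 = 929.73 kg/h.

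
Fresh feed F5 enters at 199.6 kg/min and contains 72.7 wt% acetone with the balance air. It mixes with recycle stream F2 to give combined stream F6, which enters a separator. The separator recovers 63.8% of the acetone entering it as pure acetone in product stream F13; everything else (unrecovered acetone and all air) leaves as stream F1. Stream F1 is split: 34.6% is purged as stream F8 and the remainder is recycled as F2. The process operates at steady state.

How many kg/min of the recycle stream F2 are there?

148 kg/min

air enters only via F5 and leaves only via the purge: 199.6×0.273 = 0.346×(air in F1), and the separator passes all air, so air in F6 = air in F1 = 157.49 kg/min.
acetone in F6: m_A = 199.6×0.727 + (1−0.346)·(1−0.638)·m_A, so m_A = 145.11/0.7633 = 190.12 kg/min.
F1 = (1−0.638)×190.12 + 157.49 = 226.31 kg/min.
Recycle F2 = (1−0.346)×226.31 = 148.01 kg/min.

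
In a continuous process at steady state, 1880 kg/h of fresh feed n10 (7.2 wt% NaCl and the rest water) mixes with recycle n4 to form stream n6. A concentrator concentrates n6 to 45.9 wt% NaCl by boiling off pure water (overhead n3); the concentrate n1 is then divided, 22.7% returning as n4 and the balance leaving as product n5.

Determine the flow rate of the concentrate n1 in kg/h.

Overall NaCl balance (none leaves overhead): NaCl in fresh feed = NaCl in product, i.e. 1880×0.072 = (1−0.227)·n1·0.459.
n1 = 135.36/(0.459×0.773) = 381.5 kg/h.

381.5 kg/h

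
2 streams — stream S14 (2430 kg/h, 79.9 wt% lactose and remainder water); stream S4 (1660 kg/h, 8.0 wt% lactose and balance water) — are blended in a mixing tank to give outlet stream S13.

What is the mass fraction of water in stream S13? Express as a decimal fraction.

0.493

Total flow out = 2430 + 1660 = 4090 kg/h.
water in = 2430×0.201 + 1660×0.920 = 2015.6 kg/h.
water mass fraction in S13 = 2015.6/4090 = 0.493.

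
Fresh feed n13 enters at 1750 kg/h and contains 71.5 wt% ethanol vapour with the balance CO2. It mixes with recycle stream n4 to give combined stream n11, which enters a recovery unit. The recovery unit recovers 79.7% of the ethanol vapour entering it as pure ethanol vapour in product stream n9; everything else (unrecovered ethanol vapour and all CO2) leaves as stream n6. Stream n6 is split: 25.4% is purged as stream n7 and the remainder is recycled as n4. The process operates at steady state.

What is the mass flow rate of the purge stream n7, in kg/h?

CO2 enters only via n13 and leaves only via the purge: 1750×0.285 = 0.254×(CO2 in n6), and the recovery unit passes all CO2, so CO2 in n11 = CO2 in n6 = 1963.6 kg/h.
ethanol vapour in n11: m_A = 1750×0.715 + (1−0.254)·(1−0.797)·m_A, so m_A = 1251.2/0.8486 = 1474.6 kg/h.
n6 = (1−0.797)×1474.6 + 1963.6 = 2262.9 kg/h.
Purge n7 = 0.254×2262.9 = 574.78 kg/h.

574.8 kg/h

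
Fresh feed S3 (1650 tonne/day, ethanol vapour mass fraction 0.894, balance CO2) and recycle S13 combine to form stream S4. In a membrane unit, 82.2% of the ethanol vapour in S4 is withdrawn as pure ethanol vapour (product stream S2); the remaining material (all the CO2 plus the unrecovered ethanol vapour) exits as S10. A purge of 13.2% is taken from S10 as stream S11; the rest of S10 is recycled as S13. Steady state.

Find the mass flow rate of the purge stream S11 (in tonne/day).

215.9 tonne/day

CO2 enters only via S3 and leaves only via the purge: 1650×0.106 = 0.132×(CO2 in S10), and the membrane unit passes all CO2, so CO2 in S4 = CO2 in S10 = 1325 tonne/day.
ethanol vapour in S4: m_A = 1650×0.894 + (1−0.132)·(1−0.822)·m_A, so m_A = 1475.1/0.8455 = 1744.7 tonne/day.
S10 = (1−0.822)×1744.7 + 1325 = 1635.5 tonne/day.
Purge S11 = 0.132×1635.5 = 215.89 tonne/day.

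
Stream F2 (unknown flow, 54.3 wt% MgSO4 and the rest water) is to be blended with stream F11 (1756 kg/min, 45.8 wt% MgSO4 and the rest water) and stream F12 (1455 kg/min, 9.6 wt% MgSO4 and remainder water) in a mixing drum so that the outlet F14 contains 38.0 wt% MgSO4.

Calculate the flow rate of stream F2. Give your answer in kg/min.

1695 kg/min

Let F2 be the unknown flow. Total out = 3211 + F2.
MgSO4 balance: 943.93 + 0.543·F2 = 0.380·(3211 + F2)
(0.543 − 0.380)·F2 = 0.380×3211 − 943.93 = 276.25
F2 = 276.25 / 0.163 = 1694.8 kg/min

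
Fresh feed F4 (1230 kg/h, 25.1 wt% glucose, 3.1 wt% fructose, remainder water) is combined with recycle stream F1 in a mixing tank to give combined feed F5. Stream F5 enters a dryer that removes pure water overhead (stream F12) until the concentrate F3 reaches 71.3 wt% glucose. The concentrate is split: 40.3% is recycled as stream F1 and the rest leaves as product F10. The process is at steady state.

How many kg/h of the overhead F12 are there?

Overall glucose balance (none leaves overhead): glucose in fresh feed = glucose in product, i.e. 1230×0.251 = (1−0.403)·F3·0.713.
F3 = 308.73/(0.713×0.597) = 725.3 kg/h.
Recycle F1 = 0.403×725.3 = 292.29 kg/h.
Combined feed F5 = 1230 + 292.29 = 1522.3 kg/h.
Overhead F12 = F5 − F3 = 1522.3 − 725.3 = 797 kg/h.

797 kg/h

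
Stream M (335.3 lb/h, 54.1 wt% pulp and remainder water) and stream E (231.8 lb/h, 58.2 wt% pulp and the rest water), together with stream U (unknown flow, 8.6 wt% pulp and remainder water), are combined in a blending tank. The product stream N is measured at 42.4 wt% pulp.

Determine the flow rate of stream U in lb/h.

Let U be the unknown flow. Total out = 567.1 + U.
pulp balance: 316.3 + 0.086·U = 0.424·(567.1 + U)
(0.086 − 0.424)·U = 0.424×567.1 − 316.3 = -75.855
U = -75.855 / -0.338 = 224.42 lb/h

224.4 lb/h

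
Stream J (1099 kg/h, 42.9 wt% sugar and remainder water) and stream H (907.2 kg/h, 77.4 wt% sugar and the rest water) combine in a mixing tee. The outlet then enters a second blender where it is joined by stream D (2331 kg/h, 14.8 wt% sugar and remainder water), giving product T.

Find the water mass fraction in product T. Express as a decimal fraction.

0.650

Overall, product flow = 4337.2 kg/h.
water in = 1099×0.571 + 907.2×0.226 + 2331×0.852 = 2818.6 kg/h.
water fraction in T = 0.650.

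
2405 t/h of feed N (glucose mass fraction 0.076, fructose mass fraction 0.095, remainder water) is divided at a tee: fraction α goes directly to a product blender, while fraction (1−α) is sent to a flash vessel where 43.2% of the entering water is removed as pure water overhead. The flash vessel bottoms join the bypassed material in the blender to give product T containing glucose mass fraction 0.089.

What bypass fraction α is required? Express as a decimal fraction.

0.592

All 2405×0.076 = 182.78 t/h of glucose reaches T, so T = 182.78/0.089 = 2053.7 t/h and vapour = 351.29 t/h.
The evaporator receives (1−α)·2405 of feed at 0.829 water and removes 0.432 of that water:
0.432×0.829×(1−α)×2405 = 351.29
(1−α) = 351.29/861.3 = 0.4079;  α = 0.5921.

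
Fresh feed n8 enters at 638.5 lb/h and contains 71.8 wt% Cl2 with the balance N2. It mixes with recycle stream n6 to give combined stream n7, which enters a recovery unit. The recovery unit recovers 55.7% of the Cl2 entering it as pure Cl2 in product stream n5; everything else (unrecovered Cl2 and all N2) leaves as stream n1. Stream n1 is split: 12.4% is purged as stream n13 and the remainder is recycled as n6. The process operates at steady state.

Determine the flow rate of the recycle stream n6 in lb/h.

N2 enters only via n8 and leaves only via the purge: 638.5×0.282 = 0.124×(N2 in n1), and the recovery unit passes all N2, so N2 in n7 = N2 in n1 = 1452.1 lb/h.
Cl2 in n7: m_A = 638.5×0.718 + (1−0.124)·(1−0.557)·m_A, so m_A = 458.44/0.6119 = 749.17 lb/h.
n1 = (1−0.557)×749.17 + 1452.1 = 1784 lb/h.
Recycle n6 = (1−0.124)×1784 = 1562.7 lb/h.

1563 lb/h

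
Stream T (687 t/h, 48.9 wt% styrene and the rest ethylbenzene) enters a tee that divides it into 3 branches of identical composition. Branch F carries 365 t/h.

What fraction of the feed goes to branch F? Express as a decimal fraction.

Fraction to F = 365/687 = 0.5313.

0.531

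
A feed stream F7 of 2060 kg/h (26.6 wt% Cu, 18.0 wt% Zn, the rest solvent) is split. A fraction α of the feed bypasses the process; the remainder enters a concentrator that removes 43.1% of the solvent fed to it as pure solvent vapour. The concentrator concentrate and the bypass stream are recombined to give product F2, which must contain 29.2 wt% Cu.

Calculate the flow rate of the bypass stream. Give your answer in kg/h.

1292 kg/h

All 2060×0.266 = 547.96 kg/h of Cu reaches F2, so F2 = 547.96/0.292 = 1876.6 kg/h and vapour = 183.42 kg/h.
The evaporator receives (1−α)·2060 of feed at 0.554 solvent and removes 0.431 of that solvent:
0.431×0.554×(1−α)×2060 = 183.42
(1−α) = 183.42/491.87 = 0.3729;  α = 0.6271.
Bypass flow = 0.6271×2060 = 1291.8 kg/h.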